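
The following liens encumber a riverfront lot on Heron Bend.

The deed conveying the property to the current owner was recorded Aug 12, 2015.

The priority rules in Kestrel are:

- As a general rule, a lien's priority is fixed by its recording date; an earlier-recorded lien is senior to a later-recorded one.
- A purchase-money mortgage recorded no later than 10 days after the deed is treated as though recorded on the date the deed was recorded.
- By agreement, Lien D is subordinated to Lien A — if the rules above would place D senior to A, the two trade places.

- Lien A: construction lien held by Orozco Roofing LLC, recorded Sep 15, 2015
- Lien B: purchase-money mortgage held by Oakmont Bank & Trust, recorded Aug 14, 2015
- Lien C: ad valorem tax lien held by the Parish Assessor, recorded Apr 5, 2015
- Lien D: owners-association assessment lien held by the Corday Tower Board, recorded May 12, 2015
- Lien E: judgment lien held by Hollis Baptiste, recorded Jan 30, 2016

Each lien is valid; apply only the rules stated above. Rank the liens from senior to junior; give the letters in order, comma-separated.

C, A, B, D, E

First, effective dates: B relates back to the deed date Aug 12, 2015.
Sorted by effective date: C (Apr 5, 2015), D (May 12, 2015), B (Aug 12, 2015), A (Sep 15, 2015), E (Jan 30, 2016).
D would otherwise be senior to A, so under the subordination agreement D and A exchange positions.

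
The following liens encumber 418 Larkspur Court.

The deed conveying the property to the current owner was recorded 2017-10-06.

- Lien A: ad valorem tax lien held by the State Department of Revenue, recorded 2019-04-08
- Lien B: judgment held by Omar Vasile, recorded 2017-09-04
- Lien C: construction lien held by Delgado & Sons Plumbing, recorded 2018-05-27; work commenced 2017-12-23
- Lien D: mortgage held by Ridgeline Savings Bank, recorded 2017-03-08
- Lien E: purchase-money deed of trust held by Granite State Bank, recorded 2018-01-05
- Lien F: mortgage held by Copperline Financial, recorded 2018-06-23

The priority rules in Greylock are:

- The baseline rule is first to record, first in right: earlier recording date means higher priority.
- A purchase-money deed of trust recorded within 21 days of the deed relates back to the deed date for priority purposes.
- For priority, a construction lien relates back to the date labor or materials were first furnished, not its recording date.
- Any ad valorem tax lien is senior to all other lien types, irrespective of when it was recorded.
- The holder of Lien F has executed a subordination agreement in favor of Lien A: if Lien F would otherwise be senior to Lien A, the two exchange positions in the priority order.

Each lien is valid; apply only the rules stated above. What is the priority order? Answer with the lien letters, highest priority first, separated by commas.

Adjusting effective dates: C relates back to 2017-12-23 (work commenced); E was recorded 91 days after the deed, outside the 21-day window, so it keeps its recording date.
As an ad valorem tax lien, A is senior to every other lien.
Ordering the rest by effective date: D (2017-03-08), B (2017-09-04), C (2017-12-23), E (2018-01-05), F (2018-06-23).
F already ranks below A; the subordination has no effect.

A, D, B, C, E, F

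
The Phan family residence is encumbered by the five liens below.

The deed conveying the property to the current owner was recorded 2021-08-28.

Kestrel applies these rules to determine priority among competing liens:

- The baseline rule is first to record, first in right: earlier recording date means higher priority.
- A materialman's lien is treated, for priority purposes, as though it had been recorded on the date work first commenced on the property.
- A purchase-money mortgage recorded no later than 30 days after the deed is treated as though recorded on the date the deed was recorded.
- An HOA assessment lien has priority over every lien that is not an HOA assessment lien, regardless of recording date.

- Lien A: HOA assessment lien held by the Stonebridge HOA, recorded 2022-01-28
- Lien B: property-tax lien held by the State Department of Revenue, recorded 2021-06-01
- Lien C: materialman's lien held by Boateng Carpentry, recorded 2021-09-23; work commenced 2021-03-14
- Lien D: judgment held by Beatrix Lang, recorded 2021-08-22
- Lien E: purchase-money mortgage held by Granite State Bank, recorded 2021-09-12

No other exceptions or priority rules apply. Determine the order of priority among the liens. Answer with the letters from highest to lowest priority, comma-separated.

Effective dates after the stated exceptions: C relates back to 2021-03-14 (work commenced); E's effective date is the deed date, 2021-08-28.
A is an HOA assessment lien, so it outranks all other liens regardless of date.
Among the remaining liens, by effective date: C (2021-03-14), B (2021-06-01), D (2021-08-22), E (2021-08-28).

A, C, B, D, E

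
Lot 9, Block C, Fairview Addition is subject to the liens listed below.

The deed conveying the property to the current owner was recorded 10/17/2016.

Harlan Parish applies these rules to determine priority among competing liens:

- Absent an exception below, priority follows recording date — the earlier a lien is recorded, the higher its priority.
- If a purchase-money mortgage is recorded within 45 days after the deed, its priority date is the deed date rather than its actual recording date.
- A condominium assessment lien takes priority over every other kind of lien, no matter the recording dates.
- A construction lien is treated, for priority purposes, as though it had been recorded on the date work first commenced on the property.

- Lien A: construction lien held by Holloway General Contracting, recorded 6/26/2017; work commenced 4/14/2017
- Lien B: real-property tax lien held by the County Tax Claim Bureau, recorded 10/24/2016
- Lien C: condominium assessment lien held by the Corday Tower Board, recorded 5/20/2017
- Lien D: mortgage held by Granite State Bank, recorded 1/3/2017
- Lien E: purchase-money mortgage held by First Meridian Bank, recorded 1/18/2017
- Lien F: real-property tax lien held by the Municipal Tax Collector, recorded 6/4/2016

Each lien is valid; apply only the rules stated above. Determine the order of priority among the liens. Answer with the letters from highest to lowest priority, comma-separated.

First, effective dates: A is treated as recorded 4/14/2017, the work-commencement date; E was recorded 93 days after the deed, outside the 45-day window, so it keeps its recording date.
C is a condominium assessment lien, so it outranks all other liens regardless of date.
Ordering the rest by effective date: F (6/4/2016), B (10/24/2016), D (1/3/2017), E (1/18/2017), A (4/14/2017).

C, F, B, D, E, A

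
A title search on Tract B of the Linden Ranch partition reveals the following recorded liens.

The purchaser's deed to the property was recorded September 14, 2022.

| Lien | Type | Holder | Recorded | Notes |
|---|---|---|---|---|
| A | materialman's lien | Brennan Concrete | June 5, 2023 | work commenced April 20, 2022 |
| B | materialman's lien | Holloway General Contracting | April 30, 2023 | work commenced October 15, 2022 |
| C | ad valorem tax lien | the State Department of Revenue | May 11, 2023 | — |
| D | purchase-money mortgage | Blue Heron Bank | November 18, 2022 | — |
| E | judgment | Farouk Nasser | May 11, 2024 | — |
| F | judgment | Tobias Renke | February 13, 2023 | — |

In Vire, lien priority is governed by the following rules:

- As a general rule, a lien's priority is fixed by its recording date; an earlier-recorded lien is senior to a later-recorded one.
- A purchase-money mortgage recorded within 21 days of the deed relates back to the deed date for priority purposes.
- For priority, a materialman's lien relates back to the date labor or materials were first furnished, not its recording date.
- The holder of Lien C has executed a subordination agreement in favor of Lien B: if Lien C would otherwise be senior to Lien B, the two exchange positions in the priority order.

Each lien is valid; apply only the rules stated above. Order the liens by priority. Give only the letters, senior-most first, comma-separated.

A, B, D, F, C, E

Adjusting effective dates: A is treated as recorded April 20, 2022, the work-commencement date; B's effective date is October 15, 2022, when work began; D missed the 21-day window (65 days after the deed), so its recording date stands.
By effective date: A (April 20, 2022), B (October 15, 2022), D (November 18, 2022), F (February 13, 2023), C (May 11, 2023), E (May 11, 2024).
C already ranks below B; the subordination has no effect.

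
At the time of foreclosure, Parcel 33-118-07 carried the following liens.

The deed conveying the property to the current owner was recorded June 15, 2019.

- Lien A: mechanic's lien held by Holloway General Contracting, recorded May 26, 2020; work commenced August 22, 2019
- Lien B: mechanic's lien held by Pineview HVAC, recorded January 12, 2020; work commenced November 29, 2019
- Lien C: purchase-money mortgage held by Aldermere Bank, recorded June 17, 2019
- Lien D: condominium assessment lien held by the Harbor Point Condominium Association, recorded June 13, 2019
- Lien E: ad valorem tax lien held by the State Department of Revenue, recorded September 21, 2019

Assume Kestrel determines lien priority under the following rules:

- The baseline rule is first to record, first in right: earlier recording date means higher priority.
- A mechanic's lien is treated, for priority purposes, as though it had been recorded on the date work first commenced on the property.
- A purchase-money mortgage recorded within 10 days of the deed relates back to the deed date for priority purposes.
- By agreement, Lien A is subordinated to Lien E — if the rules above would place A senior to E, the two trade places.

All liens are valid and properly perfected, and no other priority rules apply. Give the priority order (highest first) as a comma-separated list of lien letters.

D, C, E, A, B

Effective dates: A's effective date is August 22, 2019, when work began; B is treated as recorded November 29, 2019, the work-commencement date; C was recorded within the 10-day window, so its effective date is the deed date June 15, 2019.
Ordering by effective date: D (June 13, 2019), C (June 15, 2019), A (August 22, 2019), E (September 21, 2019), B (November 29, 2019).
The subordination applies — A was senior to E — so A and E swap.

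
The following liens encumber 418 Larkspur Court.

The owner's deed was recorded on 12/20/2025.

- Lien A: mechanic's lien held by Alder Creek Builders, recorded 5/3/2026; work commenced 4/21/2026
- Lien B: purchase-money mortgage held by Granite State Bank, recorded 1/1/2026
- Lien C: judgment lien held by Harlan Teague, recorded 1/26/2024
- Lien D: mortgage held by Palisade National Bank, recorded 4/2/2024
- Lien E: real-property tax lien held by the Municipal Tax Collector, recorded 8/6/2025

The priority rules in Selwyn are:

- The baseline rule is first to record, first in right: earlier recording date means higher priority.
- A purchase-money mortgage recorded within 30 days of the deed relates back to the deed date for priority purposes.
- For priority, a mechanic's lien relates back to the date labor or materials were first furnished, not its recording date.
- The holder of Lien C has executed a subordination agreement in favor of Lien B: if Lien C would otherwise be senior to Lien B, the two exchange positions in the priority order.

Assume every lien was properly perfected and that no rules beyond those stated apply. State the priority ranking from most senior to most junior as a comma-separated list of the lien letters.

B, D, E, C, A

Effective dates after the stated exceptions: A relates back to 4/21/2026 (work commenced); B was recorded within the 30-day window, so its effective date is the deed date 12/20/2025.
Sorted by effective date: C (1/26/2024), D (4/2/2024), E (8/6/2025), B (12/20/2025), A (4/21/2026).
The subordination applies — C was senior to B — so C and B swap.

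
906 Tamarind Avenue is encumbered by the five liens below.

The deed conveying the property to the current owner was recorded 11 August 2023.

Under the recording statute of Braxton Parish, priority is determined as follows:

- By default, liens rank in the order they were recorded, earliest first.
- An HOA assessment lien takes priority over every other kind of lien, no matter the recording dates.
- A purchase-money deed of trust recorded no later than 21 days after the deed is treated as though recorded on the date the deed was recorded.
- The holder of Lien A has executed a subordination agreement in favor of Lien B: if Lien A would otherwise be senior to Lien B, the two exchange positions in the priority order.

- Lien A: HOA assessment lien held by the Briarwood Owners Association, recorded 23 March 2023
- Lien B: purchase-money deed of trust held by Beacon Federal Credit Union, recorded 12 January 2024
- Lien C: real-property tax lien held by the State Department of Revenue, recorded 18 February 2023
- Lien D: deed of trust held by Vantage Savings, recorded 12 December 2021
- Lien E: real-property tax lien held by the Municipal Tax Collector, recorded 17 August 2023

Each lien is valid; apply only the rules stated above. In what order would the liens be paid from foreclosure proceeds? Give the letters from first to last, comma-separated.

Effective dates: B was recorded 154 days after the deed, outside the 21-day window, so it keeps its recording date.
A, as an HOA assessment lien, has superpriority and ranks first.
Ordering the rest by effective date: D (12 December 2021), C (18 February 2023), E (17 August 2023), B (12 January 2024).
A is senior to B before the subordination, so the two trade places.

B, D, C, E, A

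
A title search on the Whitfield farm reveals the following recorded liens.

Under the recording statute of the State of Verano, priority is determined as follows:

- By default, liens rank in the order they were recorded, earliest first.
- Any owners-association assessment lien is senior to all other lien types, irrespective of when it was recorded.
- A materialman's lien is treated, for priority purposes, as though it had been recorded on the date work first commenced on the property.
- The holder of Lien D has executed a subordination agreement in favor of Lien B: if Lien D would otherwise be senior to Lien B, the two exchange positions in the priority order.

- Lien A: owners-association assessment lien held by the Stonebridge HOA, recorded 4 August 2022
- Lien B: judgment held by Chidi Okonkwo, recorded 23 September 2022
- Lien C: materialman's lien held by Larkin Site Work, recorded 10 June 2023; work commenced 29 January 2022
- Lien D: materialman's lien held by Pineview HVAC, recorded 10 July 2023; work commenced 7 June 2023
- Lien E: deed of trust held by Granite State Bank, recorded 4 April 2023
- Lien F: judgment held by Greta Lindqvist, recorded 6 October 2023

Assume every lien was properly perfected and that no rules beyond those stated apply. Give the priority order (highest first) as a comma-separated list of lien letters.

Effective dates: C relates back to 29 January 2022 (work commenced); D's effective date is 7 June 2023, when work began.
A, as an owners-association assessment lien, has superpriority and ranks first.
Among the remaining liens, by effective date: C (29 January 2022), B (23 September 2022), E (4 April 2023), D (7 June 2023), F (6 October 2023).
Since D is not senior to B, the subordination leaves the order unchanged.

A, C, B, E, D, F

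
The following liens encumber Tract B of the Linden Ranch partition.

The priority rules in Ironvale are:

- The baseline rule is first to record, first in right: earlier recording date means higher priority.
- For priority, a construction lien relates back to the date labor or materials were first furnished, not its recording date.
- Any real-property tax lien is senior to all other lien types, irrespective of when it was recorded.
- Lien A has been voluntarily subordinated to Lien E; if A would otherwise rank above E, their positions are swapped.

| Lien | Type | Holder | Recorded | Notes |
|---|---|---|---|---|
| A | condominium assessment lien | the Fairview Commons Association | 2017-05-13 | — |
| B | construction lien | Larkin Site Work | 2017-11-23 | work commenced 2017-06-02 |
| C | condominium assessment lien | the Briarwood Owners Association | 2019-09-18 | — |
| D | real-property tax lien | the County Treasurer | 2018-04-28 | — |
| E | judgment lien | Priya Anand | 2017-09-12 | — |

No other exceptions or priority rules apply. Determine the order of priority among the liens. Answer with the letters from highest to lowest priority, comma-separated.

D, E, B, A, C

Effective dates after the stated exceptions: B relates back to 2017-06-02 (work commenced).
D is a real-property tax lien and takes priority over every other lien.
Remaining liens by effective date: A (2017-05-13), B (2017-06-02), E (2017-09-12), C (2019-09-18).
The subordination applies — A was senior to E — so A and E swap.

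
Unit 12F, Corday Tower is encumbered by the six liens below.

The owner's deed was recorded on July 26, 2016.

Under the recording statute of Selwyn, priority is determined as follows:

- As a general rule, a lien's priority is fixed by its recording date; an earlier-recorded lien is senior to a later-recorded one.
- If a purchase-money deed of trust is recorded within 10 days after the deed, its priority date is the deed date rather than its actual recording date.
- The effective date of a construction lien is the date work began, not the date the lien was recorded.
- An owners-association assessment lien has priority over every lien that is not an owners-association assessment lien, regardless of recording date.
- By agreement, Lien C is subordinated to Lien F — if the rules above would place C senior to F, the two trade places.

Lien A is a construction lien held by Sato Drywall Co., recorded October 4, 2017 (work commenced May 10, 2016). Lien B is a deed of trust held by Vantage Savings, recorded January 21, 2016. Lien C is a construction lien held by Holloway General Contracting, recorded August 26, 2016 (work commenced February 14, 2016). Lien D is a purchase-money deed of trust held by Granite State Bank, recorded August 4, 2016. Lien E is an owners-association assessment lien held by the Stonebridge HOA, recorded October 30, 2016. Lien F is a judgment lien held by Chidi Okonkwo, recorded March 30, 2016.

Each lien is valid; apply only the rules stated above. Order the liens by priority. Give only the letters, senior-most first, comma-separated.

E, B, F, C, A, D

Adjusting effective dates: A's effective date is May 10, 2016, when work began; C's effective date is February 14, 2016, when work began; D relates back to the deed date July 26, 2016.
E, as an owners-association assessment lien, has superpriority and ranks first.
Remaining liens by effective date: B (January 21, 2016), C (February 14, 2016), F (March 30, 2016), A (May 10, 2016), D (July 26, 2016).
The subordination applies — C was senior to F — so C and F swap.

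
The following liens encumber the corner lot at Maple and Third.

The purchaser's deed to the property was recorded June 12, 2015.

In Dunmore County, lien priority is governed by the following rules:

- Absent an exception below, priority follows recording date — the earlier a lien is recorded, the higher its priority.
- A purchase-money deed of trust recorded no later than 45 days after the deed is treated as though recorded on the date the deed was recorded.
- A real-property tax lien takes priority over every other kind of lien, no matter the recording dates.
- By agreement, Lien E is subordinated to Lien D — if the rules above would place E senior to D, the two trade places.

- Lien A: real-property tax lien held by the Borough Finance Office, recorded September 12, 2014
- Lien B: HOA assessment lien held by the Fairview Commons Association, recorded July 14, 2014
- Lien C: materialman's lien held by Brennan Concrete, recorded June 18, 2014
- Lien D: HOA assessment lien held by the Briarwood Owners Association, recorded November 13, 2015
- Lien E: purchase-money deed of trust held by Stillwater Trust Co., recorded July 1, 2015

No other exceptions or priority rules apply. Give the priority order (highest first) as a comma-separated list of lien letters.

A, C, B, D, E

Adjusting effective dates: E was recorded within the 45-day window, so its effective date is the deed date June 12, 2015.
A, as a real-property tax lien, has superpriority and ranks first.
The other liens, earliest effective date first: C (June 18, 2014), B (July 14, 2014), E (June 12, 2015), D (November 13, 2015).
E would otherwise be senior to D, so under the subordination agreement E and D exchange positions.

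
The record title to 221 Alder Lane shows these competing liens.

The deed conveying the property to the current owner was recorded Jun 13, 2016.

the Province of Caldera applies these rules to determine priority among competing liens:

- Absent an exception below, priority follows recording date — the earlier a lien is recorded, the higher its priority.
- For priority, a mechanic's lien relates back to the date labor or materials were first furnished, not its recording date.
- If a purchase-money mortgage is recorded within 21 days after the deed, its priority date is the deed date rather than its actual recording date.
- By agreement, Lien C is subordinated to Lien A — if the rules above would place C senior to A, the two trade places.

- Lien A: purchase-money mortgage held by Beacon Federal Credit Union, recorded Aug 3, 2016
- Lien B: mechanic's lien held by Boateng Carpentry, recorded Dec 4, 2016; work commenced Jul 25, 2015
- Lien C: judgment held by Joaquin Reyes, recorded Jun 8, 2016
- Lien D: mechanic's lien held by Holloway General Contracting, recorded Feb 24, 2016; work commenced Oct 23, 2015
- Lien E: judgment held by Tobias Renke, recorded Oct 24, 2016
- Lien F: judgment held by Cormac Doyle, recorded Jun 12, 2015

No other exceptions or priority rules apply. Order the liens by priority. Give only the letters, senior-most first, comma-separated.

F, B, D, A, C, E

First, effective dates: A was recorded 51 days after the deed, outside the 21-day window, so it keeps its recording date; B relates back to Jul 25, 2015 (work commenced); D's effective date is Oct 23, 2015, when work began.
By effective date, earliest first: F (Jun 12, 2015), B (Jul 25, 2015), D (Oct 23, 2015), C (Jun 8, 2016), A (Aug 3, 2016), E (Oct 24, 2016).
Because C would otherwise rank above A, the subordination swaps them.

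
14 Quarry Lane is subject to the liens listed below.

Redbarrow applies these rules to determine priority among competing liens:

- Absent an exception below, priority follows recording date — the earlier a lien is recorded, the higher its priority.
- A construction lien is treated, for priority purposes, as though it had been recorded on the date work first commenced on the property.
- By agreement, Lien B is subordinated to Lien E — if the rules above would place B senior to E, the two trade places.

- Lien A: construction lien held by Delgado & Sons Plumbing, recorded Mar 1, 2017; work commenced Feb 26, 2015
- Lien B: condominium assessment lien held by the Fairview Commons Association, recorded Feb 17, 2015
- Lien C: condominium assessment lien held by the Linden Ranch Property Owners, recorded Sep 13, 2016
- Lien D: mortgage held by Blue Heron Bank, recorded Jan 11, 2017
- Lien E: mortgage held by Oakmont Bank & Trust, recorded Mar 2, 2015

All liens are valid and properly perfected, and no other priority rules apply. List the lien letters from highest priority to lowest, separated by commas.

Adjusting effective dates: A is treated as recorded Feb 26, 2015, the work-commencement date.
By effective date, earliest first: B (Feb 17, 2015), A (Feb 26, 2015), E (Mar 2, 2015), C (Sep 13, 2016), D (Jan 11, 2017).
The subordination applies — B was senior to E — so B and E swap.

E, A, B, C, D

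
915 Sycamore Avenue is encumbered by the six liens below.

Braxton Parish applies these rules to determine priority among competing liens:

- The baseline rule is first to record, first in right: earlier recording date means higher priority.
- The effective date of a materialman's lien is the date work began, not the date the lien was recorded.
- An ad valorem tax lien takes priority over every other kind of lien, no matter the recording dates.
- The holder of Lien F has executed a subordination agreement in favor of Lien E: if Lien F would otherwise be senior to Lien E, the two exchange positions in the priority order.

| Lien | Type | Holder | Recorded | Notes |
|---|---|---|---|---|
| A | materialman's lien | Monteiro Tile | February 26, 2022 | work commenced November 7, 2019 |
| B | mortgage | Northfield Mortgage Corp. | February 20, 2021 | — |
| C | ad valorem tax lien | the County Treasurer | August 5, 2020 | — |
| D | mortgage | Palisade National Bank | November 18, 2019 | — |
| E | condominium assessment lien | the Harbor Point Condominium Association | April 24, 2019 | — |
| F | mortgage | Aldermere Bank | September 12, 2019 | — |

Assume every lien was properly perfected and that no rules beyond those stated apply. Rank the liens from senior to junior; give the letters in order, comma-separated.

Effective dates after the stated exceptions: A is treated as recorded November 7, 2019, the work-commencement date.
C is an ad valorem tax lien, so it outranks all other liens regardless of date.
Among the remaining liens, by effective date: E (April 24, 2019), F (September 12, 2019), A (November 7, 2019), D (November 18, 2019), B (February 20, 2021).
F is already junior to E, so the subordination agreement changes nothing.

C, E, F, A, D, B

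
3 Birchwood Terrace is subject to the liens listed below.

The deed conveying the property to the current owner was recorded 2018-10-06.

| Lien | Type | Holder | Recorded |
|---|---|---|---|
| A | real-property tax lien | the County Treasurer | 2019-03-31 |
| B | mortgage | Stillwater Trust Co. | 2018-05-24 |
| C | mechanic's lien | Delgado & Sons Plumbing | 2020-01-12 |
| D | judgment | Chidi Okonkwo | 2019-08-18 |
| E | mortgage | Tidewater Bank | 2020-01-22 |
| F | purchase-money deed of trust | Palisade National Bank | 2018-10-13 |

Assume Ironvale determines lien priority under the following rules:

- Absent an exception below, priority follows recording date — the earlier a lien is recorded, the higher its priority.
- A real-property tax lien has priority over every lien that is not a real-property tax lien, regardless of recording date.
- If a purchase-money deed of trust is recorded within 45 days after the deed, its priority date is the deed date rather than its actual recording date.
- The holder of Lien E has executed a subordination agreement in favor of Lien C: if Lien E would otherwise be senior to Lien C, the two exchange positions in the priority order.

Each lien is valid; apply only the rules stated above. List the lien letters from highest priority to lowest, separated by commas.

A, B, F, D, C, E

Effective dates after the stated exceptions: F was recorded within the 45-day window, so its effective date is the deed date 2018-10-06.
A is a real-property tax lien, so it outranks all other liens regardless of date.
The other liens, earliest effective date first: B (2018-05-24), F (2018-10-06), D (2019-08-18), C (2020-01-12), E (2020-01-22).
E is already junior to C, so the subordination agreement changes nothing.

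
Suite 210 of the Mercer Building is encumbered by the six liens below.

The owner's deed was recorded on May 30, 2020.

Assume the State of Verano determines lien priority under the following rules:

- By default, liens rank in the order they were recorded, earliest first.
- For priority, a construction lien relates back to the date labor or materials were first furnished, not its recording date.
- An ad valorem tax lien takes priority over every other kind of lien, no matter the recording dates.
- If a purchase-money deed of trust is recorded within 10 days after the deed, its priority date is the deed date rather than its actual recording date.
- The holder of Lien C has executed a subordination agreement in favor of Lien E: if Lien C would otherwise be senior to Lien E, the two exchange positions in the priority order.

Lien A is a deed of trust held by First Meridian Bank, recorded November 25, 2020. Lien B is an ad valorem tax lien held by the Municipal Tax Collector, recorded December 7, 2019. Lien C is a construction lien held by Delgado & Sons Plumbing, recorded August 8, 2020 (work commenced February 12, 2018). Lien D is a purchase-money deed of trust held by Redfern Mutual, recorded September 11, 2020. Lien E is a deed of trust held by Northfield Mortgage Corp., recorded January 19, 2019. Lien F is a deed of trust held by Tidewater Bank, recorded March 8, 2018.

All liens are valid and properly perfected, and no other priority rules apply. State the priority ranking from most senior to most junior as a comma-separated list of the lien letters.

B, E, F, C, D, A

Adjusting effective dates: C is treated as recorded February 12, 2018, the work-commencement date; D was recorded 104 days after the deed, outside the 10-day window, so it keeps its recording date.
B, as an ad valorem tax lien, has superpriority and ranks first.
Remaining liens by effective date: C (February 12, 2018), F (March 8, 2018), E (January 19, 2019), D (September 11, 2020), A (November 25, 2020).
Because C would otherwise rank above E, the subordination swaps them.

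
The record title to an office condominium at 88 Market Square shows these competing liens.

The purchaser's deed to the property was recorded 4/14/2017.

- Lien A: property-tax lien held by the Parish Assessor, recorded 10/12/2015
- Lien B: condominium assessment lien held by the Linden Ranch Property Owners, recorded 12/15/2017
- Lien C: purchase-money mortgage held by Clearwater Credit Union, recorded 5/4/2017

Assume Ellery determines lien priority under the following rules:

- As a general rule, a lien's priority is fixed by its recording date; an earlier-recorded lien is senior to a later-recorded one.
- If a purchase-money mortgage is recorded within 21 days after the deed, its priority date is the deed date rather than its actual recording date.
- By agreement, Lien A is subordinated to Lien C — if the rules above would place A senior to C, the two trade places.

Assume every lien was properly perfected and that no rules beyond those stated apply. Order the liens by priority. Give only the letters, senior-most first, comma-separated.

C, A, B

Adjusting effective dates: C was recorded within the 21-day window, so its effective date is the deed date 4/14/2017.
Sorted by effective date: A (10/12/2015), C (4/14/2017), B (12/15/2017).
Because A would otherwise rank above C, the subordination swaps them.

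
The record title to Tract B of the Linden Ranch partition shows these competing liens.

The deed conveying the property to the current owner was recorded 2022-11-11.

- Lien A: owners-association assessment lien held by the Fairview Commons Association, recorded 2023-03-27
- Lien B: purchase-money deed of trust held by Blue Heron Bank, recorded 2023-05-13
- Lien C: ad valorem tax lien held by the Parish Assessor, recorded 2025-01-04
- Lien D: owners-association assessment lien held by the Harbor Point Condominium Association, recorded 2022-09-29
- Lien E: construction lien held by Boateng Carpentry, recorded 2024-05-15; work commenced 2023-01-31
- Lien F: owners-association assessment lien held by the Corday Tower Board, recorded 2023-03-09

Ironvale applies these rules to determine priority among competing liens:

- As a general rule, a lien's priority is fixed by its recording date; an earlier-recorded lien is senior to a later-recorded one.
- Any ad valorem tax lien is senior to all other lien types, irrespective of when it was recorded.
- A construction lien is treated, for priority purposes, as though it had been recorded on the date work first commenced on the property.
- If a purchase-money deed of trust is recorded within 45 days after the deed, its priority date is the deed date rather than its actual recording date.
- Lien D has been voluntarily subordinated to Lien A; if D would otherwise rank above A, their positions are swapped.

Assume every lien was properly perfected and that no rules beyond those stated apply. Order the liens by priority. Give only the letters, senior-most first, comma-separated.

Adjusting effective dates: B missed the 45-day window (183 days after the deed), so its recording date stands; E is treated as recorded 2023-01-31, the work-commencement date.
C is an ad valorem tax lien and takes priority over every other lien.
The other liens, earliest effective date first: D (2022-09-29), E (2023-01-31), F (2023-03-09), A (2023-03-27), B (2023-05-13).
D is senior to A before the subordination, so the two trade places.

C, A, E, F, D, B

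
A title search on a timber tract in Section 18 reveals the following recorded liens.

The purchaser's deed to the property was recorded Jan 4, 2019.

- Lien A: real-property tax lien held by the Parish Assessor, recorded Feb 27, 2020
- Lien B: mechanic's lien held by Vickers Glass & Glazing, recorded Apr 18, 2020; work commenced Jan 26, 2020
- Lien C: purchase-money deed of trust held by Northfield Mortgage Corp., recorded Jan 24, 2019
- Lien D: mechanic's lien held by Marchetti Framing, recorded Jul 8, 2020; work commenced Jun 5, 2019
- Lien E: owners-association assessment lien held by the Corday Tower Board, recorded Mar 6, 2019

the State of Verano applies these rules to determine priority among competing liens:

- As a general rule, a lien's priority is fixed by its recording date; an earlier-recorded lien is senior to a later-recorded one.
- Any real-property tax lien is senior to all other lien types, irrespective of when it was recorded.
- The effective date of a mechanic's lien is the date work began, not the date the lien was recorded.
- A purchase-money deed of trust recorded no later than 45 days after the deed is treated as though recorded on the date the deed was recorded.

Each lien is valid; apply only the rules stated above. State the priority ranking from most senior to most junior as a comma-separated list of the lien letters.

A, C, E, D, B

First, effective dates: B is treated as recorded Jan 26, 2020, the work-commencement date; C was recorded within the 45-day window, so its effective date is the deed date Jan 4, 2019; D's effective date is Jun 5, 2019, when work began.
A is a real-property tax lien, so it outranks all other liens regardless of date.
The other liens, earliest effective date first: C (Jan 4, 2019), E (Mar 6, 2019), D (Jun 5, 2019), B (Jan 26, 2020).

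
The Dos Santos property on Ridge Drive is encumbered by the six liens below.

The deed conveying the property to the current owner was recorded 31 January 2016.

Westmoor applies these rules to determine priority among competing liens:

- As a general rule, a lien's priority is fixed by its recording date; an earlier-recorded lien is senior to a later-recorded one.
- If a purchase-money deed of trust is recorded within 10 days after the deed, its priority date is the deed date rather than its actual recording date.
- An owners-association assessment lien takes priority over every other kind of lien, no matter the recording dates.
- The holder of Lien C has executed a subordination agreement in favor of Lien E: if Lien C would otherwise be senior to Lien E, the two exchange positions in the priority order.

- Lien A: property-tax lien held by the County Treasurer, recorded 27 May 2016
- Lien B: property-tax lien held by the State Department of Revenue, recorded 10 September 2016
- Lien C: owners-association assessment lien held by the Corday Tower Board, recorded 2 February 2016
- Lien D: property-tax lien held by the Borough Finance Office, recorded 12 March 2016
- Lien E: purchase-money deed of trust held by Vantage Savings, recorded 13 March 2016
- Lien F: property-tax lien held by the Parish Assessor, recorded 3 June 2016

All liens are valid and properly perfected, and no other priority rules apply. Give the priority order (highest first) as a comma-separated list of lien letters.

E, D, C, A, F, B

Adjusting effective dates: E was recorded 42 days after the deed — beyond 10 days — so no relation-back applies.
As an owners-association assessment lien, C is senior to every other lien.
Among the remaining liens, by effective date: D (12 March 2016), E (13 March 2016), A (27 May 2016), F (3 June 2016), B (10 September 2016).
C would otherwise be senior to E, so under the subordination agreement C and E exchange positions.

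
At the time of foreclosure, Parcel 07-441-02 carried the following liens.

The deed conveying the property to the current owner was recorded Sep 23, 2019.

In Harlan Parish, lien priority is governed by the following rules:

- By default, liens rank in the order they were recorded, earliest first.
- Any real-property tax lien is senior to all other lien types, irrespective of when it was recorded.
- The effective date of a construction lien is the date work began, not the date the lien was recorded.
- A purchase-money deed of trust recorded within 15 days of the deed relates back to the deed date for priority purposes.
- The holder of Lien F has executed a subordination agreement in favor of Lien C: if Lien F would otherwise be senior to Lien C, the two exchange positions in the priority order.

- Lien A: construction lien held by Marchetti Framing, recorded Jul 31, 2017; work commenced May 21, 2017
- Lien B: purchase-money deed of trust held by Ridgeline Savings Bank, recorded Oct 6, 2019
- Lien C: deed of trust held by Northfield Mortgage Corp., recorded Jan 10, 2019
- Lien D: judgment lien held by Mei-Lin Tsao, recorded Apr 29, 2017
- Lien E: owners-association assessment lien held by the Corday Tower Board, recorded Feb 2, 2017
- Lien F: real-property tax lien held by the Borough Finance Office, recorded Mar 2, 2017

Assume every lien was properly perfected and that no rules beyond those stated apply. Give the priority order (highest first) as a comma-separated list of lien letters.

C, E, D, A, F, B

First, effective dates: A relates back to May 21, 2017 (work commenced); B was recorded within the 15-day window, so its effective date is the deed date Sep 23, 2019.
F, as a real-property tax lien, has superpriority and ranks first.
Ordering the rest by effective date: E (Feb 2, 2017), D (Apr 29, 2017), A (May 21, 2017), C (Jan 10, 2019), B (Sep 23, 2019).
F is senior to C before the subordination, so the two trade places.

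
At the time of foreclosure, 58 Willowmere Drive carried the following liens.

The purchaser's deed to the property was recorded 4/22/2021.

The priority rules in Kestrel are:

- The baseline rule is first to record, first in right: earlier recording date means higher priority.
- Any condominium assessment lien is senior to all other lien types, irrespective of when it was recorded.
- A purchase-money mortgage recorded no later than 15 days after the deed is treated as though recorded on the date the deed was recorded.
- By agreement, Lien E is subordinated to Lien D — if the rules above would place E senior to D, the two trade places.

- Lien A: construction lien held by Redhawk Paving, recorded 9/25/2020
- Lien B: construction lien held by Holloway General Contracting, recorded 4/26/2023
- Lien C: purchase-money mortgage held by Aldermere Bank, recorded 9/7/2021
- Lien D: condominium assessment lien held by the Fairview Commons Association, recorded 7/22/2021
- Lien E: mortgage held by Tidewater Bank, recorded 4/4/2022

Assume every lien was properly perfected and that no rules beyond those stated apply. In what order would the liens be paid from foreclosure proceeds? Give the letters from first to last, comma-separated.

Effective dates after the stated exceptions: C was recorded 138 days after the deed — beyond 15 days — so no relation-back applies.
D, as a condominium assessment lien, has superpriority and ranks first.
Among the remaining liens, by effective date: A (9/25/2020), C (9/7/2021), E (4/4/2022), B (4/26/2023).
Since E is not senior to D, the subordination leaves the order unchanged.

D, A, C, E, B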